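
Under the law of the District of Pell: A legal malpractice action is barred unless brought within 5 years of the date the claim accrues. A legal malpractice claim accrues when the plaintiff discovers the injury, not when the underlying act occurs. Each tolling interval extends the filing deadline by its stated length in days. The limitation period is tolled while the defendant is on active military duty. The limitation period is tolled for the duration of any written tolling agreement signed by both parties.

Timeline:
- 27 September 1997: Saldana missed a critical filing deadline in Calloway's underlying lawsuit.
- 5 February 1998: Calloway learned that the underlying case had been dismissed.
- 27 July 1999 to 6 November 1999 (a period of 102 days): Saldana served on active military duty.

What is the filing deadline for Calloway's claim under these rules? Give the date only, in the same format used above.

Under the discovery rule, the claim accrued on 5 February 1998, when Calloway discovered the injury — not on the 27 September 1997 date of the underlying act.
The untolled deadline — 5 years after 5 February 1998 — is 5 February 2003.
Because the defendant's active military service ran from 27 July 1999 to 6 November 1999, the deadline is extended by 102 days to 18 May 2003.

18 May 2003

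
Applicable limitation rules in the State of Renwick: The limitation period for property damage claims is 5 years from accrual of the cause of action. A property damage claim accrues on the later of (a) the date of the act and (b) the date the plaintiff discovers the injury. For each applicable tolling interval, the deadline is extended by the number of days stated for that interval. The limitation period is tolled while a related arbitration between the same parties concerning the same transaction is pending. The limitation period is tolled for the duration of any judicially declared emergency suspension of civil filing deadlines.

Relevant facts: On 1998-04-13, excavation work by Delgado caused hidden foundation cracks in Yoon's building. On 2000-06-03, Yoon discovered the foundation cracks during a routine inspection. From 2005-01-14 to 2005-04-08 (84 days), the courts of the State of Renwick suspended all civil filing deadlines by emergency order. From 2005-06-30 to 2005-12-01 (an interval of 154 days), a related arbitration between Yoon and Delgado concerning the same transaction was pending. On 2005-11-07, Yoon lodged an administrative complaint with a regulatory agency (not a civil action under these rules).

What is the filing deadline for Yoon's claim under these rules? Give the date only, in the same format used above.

The claim accrued on 2000-06-03 — the later of the 1998-04-13 act and the 2000-06-03 discovery.
The untolled deadline — 5 years after 2000-06-03 — is 2005-06-03.
The period was tolled for 84 days by the emergency suspension of filing deadlines (2005-01-14 to 2005-04-08), pushing the deadline to 2005-08-26.
The pending related arbitration from 2005-06-30 to 2005-12-01 tolled the period for 154 days, extending the deadline to 2006-01-27.
Nothing else in the chronology tolls or restarts the period.

2006-01-27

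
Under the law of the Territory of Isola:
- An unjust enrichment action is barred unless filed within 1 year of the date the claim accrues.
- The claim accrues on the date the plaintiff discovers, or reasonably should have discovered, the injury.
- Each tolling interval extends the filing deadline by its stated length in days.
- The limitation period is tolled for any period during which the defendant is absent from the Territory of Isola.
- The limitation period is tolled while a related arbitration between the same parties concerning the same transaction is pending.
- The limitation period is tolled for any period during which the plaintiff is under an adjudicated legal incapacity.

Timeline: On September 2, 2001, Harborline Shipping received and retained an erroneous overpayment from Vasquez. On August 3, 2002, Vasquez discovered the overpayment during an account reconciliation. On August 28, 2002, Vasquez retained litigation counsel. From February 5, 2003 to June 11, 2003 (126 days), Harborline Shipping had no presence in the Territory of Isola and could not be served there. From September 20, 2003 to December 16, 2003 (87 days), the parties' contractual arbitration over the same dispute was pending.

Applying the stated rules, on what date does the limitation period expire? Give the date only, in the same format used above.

March 3, 2004

The claim did not accrue until Vasquez discovered the injury on August 3, 2002; the September 2, 2001 act date does not start the clock under the stated rule.
Adding the 1 year base period to August 3, 2002 gives a deadline of August 3, 2003, before any tolling.
The period was tolled for 126 days by the defendant's absence from the jurisdiction (February 5, 2003 to June 11, 2003), pushing the deadline to December 7, 2003.
The pending related arbitration from September 20, 2003 to December 16, 2003 tolled the period for 87 days, extending the deadline to March 3, 2004.
Nothing else in the chronology tolls or restarts the period.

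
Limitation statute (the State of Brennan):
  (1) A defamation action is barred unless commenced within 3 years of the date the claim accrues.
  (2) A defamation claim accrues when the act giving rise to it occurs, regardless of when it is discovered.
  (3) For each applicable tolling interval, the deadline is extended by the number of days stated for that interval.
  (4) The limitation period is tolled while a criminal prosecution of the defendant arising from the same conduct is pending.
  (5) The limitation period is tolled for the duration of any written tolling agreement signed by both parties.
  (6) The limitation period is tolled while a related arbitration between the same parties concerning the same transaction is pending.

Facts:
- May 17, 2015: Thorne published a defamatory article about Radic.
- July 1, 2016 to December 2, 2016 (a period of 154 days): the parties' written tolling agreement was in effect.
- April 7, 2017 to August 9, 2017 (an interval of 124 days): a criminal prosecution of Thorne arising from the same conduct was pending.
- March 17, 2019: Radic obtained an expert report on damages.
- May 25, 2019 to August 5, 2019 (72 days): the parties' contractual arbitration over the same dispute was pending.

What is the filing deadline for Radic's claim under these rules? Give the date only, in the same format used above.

The limitation period began to run on May 17, 2015.
Adding the 3 years base period to May 17, 2015 gives a deadline of May 17, 2018, before any tolling.
The period was tolled for 154 days by the written tolling agreement (July 1, 2016 to December 2, 2016), pushing the deadline to October 18, 2018.
The pending criminal prosecution from April 7, 2017 to August 9, 2017 tolled the period for 124 days, extending the deadline to February 19, 2019.
The pending related arbitration from May 25, 2019 to August 5, 2019 began after the period had already run on February 19, 2019, so it has no tolling effect.
The other events in the timeline have no effect on the limitation period under the stated rules.

February 19, 2019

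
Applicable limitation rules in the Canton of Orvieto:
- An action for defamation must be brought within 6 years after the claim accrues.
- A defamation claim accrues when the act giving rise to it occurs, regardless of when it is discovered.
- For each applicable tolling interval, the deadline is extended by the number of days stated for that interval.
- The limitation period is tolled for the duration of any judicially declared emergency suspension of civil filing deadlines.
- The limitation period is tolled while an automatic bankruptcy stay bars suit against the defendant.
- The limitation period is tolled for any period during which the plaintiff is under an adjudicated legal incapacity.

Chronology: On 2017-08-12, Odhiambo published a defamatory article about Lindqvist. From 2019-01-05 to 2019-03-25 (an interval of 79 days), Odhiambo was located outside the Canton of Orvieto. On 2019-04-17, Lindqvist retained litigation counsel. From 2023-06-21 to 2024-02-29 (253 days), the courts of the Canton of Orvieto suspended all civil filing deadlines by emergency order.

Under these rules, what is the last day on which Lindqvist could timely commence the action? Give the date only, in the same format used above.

The claim accrued on 2017-08-12, the date of the act.
6 years from 2017-08-12 is 2023-08-12.
The emergency suspension of filing deadlines from 2023-06-21 to 2024-02-29 tolled the period for 253 days, extending the deadline to 2024-04-21.
No stated provision tolls the period for the defendant's absence, so the interval from 2019-01-05 to 2019-03-25 has no effect on the deadline.
The other events in the timeline have no effect on the limitation period under the stated rules.

2024-04-21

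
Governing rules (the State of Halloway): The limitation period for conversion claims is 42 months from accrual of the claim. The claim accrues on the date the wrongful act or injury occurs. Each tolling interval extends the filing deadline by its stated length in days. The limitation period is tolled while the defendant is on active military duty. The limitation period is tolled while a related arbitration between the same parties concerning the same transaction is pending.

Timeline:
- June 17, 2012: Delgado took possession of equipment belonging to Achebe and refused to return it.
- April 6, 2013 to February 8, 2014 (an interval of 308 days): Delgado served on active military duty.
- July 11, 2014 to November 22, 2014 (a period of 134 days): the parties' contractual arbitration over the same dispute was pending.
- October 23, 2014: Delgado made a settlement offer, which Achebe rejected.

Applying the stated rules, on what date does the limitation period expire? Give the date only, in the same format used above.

March 3, 2017

The claim accrued on June 17, 2012, when the wrongful act occurred.
Adding the 42 months base period to June 17, 2012 gives a deadline of December 17, 2015, before any tolling.
The defendant's active military service from April 6, 2013 to February 8, 2014 tolled the period for 308 days, extending the deadline to October 20, 2016.
Because the pending related arbitration ran from July 11, 2014 to November 22, 2014, the deadline is extended by 134 days to March 3, 2017.
The other events in the timeline have no effect on the limitation period under the stated rules.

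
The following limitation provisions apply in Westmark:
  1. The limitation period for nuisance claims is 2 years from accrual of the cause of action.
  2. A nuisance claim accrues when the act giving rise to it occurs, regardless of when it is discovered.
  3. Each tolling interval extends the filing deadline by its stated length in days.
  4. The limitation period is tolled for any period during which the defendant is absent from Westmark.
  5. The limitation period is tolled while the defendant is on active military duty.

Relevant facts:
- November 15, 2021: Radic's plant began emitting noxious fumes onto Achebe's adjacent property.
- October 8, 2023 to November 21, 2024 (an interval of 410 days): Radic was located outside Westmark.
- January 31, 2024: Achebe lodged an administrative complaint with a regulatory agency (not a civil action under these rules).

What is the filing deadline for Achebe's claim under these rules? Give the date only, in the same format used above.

The claim accrued on November 15, 2021, when the wrongful act occurred.
The untolled deadline — 2 years after November 15, 2021 — is November 15, 2023.
The period was tolled for 410 days by the defendant's absence from the jurisdiction (October 8, 2023 to November 21, 2024), pushing the deadline to December 29, 2024.
Nothing else in the chronology tolls or restarts the period.

December 29, 2024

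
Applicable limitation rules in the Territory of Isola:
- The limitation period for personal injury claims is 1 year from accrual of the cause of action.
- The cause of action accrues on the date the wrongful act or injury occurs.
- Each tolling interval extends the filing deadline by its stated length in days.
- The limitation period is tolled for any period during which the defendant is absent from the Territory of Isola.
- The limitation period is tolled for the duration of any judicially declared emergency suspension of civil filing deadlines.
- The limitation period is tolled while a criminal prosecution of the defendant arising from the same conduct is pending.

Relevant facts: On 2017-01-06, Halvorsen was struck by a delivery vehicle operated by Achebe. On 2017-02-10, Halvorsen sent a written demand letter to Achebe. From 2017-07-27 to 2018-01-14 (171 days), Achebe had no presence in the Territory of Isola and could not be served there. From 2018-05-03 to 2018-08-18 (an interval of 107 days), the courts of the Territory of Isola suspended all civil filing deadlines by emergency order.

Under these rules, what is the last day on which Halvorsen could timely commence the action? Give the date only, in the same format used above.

The claim accrued on 2017-01-06, when the wrongful act occurred.
The untolled deadline — 1 year after 2017-01-06 — is 2018-01-06.
Because the defendant's absence from the jurisdiction ran from 2017-07-27 to 2018-01-14, the deadline is extended by 171 days to 2018-06-26.
Because the emergency suspension of filing deadlines ran from 2018-05-03 to 2018-08-18, the deadline is extended by 107 days to 2018-10-11.
Nothing else in the chronology tolls or restarts the period.

2018-10-11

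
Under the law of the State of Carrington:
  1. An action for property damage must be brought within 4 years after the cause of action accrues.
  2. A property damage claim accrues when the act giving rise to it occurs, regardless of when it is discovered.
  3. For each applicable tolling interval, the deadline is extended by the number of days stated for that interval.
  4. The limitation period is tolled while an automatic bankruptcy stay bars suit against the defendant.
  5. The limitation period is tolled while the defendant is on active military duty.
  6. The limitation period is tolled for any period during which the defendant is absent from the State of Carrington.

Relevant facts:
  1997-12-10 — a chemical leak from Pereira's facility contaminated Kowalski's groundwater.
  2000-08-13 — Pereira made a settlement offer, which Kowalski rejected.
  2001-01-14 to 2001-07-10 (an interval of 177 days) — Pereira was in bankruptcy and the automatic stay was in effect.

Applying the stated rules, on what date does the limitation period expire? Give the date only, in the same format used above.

The limitation period began to run on 1997-12-10.
Adding the 4 years base period to 1997-12-10 gives a deadline of 2001-12-10, before any tolling.
The automatic bankruptcy stay from 2001-01-14 to 2001-07-10 tolled the period for 177 days, extending the deadline to 2002-06-05.
Nothing else in the chronology tolls or restarts the period.

2002-06-05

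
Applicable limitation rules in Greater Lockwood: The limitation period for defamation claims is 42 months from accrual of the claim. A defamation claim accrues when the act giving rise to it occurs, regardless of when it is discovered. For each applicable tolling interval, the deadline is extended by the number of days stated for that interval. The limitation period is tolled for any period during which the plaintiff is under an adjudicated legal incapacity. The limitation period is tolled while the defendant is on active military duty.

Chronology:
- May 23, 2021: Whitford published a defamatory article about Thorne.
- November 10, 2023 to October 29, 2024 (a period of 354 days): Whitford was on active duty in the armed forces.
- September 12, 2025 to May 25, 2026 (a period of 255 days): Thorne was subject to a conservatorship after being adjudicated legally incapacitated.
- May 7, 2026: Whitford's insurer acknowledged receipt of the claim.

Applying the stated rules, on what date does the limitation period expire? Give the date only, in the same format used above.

The claim accrued on May 23, 2021, the date of the act.
Adding the 42 months base period to May 23, 2021 gives a deadline of November 23, 2024, before any tolling.
The defendant's active military service from November 10, 2023 to October 29, 2024 tolled the period for 354 days, extending the deadline to November 12, 2025.
Because the plaintiff's legal incapacity ran from September 12, 2025 to May 25, 2026, the deadline is extended by 255 days to July 25, 2026.
None of the other events listed affects the running of the period under the stated rules.

July 25, 2026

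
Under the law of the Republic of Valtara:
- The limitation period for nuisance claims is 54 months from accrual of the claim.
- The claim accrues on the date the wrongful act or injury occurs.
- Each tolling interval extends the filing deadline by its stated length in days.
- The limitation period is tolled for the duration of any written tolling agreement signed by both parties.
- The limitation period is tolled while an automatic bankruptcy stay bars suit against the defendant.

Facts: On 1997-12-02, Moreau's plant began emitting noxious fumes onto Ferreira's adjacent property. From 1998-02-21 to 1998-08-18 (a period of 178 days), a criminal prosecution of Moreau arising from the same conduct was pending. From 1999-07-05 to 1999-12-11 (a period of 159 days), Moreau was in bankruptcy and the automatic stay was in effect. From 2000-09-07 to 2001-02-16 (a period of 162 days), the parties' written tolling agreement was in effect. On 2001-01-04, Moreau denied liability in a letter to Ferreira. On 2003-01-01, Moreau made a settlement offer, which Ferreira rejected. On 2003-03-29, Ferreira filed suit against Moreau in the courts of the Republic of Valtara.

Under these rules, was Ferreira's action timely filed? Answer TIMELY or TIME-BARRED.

The claim accrued on 1997-12-02, when the wrongful act occurred.
54 months from 1997-12-02 is 2002-06-02.
The automatic bankruptcy stay from 1999-07-05 to 1999-12-11 tolled the period for 159 days, extending the deadline to 2002-11-08.
Because the written tolling agreement ran from 2000-09-07 to 2001-02-16, the deadline is extended by 162 days to 2003-04-19.
No stated provision tolls the period for a criminal prosecution, so the interval from 1998-02-21 to 1998-08-18 has no effect on the deadline.
None of the other events listed affects the running of the period under the stated rules.
Ferreira filed on 2003-03-29, before the 2003-04-19 deadline, so the action is timely.

TIMELY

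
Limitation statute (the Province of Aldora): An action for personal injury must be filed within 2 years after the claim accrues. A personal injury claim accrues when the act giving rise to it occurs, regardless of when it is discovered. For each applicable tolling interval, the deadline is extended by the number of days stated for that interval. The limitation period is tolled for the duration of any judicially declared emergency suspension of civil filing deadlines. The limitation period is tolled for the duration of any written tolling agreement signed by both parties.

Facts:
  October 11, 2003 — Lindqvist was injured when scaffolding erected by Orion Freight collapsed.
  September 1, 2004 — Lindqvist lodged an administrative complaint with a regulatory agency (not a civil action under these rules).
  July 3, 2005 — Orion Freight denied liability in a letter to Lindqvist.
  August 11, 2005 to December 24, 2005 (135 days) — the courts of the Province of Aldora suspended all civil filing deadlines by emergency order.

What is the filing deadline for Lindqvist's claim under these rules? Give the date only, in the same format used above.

The limitation period began to run on October 11, 2003.
2 years from October 11, 2003 is October 11, 2005.
Because the emergency suspension of filing deadlines ran from August 11, 2005 to December 24, 2005, the deadline is extended by 135 days to February 23, 2006.
The other events in the timeline have no effect on the limitation period under the stated rules.

February 23, 2006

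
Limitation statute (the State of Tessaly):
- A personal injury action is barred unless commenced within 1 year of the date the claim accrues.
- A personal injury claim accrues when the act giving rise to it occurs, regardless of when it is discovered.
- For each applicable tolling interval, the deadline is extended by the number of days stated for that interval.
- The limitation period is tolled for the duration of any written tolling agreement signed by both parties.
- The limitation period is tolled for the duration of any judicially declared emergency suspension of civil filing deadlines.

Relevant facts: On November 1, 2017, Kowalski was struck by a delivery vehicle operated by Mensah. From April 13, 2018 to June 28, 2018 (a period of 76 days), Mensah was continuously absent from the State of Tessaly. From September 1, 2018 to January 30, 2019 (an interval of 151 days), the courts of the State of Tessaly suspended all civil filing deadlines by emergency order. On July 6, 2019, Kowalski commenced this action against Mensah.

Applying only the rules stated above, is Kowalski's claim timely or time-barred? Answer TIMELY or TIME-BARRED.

The claim accrued on November 1, 2017, when the wrongful act occurred.
Adding the 1 year base period to November 1, 2017 gives a deadline of November 1, 2018, before any tolling.
Because the emergency suspension of filing deadlines ran from September 1, 2018 to January 30, 2019, the deadline is extended by 151 days to April 1, 2019.
Although the defendant's absence ran from April 13, 2018 to June 28, 2018, the stated rules do not make that a tolling event, so it is disregarded.
Kowalski filed on July 6, 2019, after the April 1, 2019 deadline, so the action is time-barred.

TIME-BARRED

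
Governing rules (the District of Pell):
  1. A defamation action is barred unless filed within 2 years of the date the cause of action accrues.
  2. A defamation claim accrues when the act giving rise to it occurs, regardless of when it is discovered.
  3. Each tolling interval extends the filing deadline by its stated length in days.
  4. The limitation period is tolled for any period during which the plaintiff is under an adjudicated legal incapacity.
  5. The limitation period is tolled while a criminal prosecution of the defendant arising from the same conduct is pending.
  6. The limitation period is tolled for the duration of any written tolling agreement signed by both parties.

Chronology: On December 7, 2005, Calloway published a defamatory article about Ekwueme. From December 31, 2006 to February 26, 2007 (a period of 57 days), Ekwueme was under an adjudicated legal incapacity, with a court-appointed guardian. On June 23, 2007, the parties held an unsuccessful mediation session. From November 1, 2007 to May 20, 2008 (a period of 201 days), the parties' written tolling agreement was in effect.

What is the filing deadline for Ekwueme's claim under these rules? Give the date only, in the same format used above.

August 21, 2008

The limitation period began to run on December 7, 2005.
The untolled deadline — 2 years after December 7, 2005 — is December 7, 2007.
Because the plaintiff's legal incapacity ran from December 31, 2006 to February 26, 2007, the deadline is extended by 57 days to February 2, 2008.
The written tolling agreement from November 1, 2007 to May 20, 2008 tolled the period for 201 days, extending the deadline to August 21, 2008.
Nothing else in the chronology tolls or restarts the period.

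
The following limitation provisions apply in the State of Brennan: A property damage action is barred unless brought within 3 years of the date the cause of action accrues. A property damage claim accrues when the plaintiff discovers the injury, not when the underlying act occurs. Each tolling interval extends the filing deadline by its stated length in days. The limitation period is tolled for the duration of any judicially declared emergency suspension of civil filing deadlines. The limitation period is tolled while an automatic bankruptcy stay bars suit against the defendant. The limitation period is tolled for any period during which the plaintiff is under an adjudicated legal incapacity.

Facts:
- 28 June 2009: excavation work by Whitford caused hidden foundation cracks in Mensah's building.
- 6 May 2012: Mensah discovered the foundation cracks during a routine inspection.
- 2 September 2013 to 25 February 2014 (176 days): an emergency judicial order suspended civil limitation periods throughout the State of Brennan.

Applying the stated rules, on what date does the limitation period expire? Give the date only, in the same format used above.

29 October 2015

Under the discovery rule, the claim accrued on 6 May 2012, when Mensah discovered the injury — not on the 28 June 2009 date of the underlying act.
Adding the 3 years base period to 6 May 2012 gives a deadline of 6 May 2015, before any tolling.
The emergency suspension of filing deadlines from 2 September 2013 to 25 February 2014 tolled the period for 176 days, extending the deadline to 29 October 2015.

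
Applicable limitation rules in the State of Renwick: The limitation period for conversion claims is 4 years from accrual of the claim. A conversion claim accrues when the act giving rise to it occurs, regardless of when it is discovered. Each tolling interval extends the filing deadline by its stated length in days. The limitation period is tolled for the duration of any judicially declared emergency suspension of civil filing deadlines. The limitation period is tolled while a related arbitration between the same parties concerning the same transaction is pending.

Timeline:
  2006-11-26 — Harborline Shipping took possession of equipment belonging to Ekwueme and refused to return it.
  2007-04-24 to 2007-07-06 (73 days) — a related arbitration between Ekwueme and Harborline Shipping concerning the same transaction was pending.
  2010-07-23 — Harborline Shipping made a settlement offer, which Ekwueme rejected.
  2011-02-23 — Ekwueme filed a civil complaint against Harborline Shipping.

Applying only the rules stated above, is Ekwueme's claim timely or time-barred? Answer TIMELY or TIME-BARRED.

The claim accrued on 2006-11-26, when the wrongful act occurred.
Adding the 4 years base period to 2006-11-26 gives a deadline of 2010-11-26, before any tolling.
The pending related arbitration from 2007-04-24 to 2007-07-06 tolled the period for 73 days, extending the deadline to 2011-02-07.
Nothing else in the chronology tolls or restarts the period.
Filing on 2011-02-23 missed the 2011-02-07 deadline — the action is time-barred.

TIME-BARRED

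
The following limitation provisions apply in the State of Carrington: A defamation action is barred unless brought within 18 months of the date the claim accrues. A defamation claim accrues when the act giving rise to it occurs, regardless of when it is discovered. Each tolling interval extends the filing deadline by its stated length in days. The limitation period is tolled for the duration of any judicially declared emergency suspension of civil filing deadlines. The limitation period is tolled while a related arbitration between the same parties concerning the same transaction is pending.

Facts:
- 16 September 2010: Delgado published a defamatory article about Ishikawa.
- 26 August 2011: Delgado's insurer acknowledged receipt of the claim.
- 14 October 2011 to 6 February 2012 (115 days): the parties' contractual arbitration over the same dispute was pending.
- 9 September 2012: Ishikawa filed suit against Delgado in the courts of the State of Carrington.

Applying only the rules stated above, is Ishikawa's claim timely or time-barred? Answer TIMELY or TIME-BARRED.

The claim accrued on 16 September 2010, when the wrongful act occurred.
The untolled deadline — 18 months after 16 September 2010 — is 16 March 2012.
Because the pending related arbitration ran from 14 October 2011 to 6 February 2012, the deadline is extended by 115 days to 9 July 2012.
None of the other events listed affects the running of the period under the stated rules.
Filing on 9 September 2012 missed the 9 July 2012 deadline — the action is time-barred.

TIME-BARRED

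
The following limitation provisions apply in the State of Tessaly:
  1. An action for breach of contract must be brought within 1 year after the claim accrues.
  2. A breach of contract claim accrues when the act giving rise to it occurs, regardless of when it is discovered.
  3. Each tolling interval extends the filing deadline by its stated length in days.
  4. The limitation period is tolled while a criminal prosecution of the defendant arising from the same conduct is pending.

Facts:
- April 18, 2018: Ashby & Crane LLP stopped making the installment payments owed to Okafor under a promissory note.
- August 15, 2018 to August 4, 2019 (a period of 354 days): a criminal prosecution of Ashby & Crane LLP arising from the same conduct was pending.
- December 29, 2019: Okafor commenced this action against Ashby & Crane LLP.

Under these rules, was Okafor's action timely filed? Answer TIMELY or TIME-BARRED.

The claim accrued on April 18, 2018, the date of the act.
Adding the 1 year base period to April 18, 2018 gives a deadline of April 18, 2019, before any tolling.
The period was tolled for 354 days by the pending criminal prosecution (August 15, 2018 to August 4, 2019), pushing the deadline to April 6, 2020.
The December 29, 2019 filing precedes the April 6, 2020 deadline; the claim is timely.

TIMELY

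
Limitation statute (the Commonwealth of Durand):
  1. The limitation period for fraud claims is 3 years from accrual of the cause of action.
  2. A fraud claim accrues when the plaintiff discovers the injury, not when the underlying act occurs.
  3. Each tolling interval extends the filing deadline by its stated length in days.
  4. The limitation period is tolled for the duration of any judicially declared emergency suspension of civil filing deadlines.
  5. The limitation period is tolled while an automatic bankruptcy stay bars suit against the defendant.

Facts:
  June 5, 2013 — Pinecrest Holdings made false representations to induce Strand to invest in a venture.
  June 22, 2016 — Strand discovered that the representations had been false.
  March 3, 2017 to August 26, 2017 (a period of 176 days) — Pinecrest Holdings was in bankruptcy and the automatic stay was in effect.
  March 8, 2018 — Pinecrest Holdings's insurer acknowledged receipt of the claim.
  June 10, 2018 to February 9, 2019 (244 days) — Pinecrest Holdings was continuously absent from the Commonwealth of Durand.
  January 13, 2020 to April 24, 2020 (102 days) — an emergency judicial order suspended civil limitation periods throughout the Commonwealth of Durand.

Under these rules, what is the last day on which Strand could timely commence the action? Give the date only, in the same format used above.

Accrual is tied to discovery, so the period began on June 22, 2016 rather than on June 5, 2013 when the act occurred.
The untolled deadline — 3 years after June 22, 2016 — is June 22, 2019.
Because the automatic bankruptcy stay ran from March 3, 2017 to August 26, 2017, the deadline is extended by 176 days to December 15, 2019.
The emergency suspension of filing deadlines starting January 13, 2020 came too late — the period had run on December 15, 2019 — and so does not extend the deadline.
The defendant's absence from the jurisdiction from June 10, 2018 to February 9, 2019 does not toll the period, because no stated rule makes the defendant's absence a tolling event.
None of the other events listed affects the running of the period under the stated rules.

December 15, 2019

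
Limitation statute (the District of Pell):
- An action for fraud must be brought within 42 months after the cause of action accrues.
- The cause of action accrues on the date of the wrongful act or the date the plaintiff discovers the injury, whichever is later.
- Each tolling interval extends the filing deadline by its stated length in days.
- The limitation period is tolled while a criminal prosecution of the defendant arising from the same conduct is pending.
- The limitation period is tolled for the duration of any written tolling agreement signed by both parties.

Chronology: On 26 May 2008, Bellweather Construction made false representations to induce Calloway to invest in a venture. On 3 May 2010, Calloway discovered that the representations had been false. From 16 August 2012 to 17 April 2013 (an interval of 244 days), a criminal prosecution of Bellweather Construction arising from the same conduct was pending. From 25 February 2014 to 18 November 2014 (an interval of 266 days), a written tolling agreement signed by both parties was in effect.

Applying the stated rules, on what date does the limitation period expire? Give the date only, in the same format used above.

Because discovery on 3 May 2010 post-dates the 26 May 2008 act, accrual under the later-of rule falls on 3 May 2010.
42 months from 3 May 2010 is 3 November 2013.
Because the pending criminal prosecution ran from 16 August 2012 to 17 April 2013, the deadline is extended by 244 days to 5 July 2014.
The written tolling agreement from 25 February 2014 to 18 November 2014 tolled the period for 266 days, extending the deadline to 28 March 2015.

28 March 2015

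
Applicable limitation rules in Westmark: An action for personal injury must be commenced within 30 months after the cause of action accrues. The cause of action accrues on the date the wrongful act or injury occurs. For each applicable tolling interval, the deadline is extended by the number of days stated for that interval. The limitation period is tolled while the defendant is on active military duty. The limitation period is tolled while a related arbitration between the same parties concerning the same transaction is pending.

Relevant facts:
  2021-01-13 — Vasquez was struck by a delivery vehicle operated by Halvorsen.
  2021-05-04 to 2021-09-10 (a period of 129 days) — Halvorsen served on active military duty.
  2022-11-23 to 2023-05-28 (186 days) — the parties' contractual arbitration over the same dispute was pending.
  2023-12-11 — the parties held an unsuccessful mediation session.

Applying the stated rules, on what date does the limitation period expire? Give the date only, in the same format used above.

The claim accrued on 2021-01-13, when the wrongful act occurred.
30 months from 2021-01-13 is 2023-07-13.
The period was tolled for 129 days by the defendant's active military service (2021-05-04 to 2021-09-10), pushing the deadline to 2023-11-19.
The pending related arbitration from 2022-11-23 to 2023-05-28 tolled the period for 186 days, extending the deadline to 2024-05-23.
None of the other events listed affects the running of the period under the stated rules.

2024-05-23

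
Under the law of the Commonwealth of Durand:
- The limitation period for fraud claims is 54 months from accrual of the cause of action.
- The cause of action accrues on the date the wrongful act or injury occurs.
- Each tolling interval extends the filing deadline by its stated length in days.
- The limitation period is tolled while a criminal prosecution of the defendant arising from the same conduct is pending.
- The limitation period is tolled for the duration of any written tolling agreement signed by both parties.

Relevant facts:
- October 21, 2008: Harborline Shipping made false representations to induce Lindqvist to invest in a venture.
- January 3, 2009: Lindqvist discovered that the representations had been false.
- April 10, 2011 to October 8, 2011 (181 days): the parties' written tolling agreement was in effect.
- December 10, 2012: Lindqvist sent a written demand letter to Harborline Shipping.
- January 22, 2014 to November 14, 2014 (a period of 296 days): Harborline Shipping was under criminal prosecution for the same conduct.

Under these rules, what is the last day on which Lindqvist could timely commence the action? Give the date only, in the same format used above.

October 19, 2013

Accrual is governed by the date of the act, so the period began to run on October 21, 2008; the later discovery on January 3, 2009 is irrelevant under the stated rule.
54 months from October 21, 2008 is April 21, 2013.
Because the written tolling agreement ran from April 10, 2011 to October 8, 2011, the deadline is extended by 181 days to October 19, 2013.
The pending criminal prosecution starting January 22, 2014 came too late — the period had run on October 19, 2013 — and so does not extend the deadline.
The other events in the timeline have no effect on the limitation period under the stated rules.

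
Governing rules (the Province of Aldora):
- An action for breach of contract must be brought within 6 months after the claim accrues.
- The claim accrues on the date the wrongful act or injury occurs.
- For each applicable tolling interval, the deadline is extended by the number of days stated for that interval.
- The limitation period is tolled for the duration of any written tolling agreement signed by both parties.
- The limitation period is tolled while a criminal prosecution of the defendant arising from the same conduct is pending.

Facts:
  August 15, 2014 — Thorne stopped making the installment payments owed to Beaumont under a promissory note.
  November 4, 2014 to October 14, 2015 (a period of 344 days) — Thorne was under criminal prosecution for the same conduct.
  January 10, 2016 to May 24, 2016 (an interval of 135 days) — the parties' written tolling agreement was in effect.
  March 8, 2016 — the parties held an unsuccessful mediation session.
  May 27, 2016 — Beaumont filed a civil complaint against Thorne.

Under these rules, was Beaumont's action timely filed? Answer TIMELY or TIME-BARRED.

The claim accrued on August 15, 2014, the date of the act.
The untolled deadline — 6 months after August 15, 2014 — is February 15, 2015.
The pending criminal prosecution from November 4, 2014 to October 14, 2015 tolled the period for 344 days, extending the deadline to January 25, 2016.
Because the written tolling agreement ran from January 10, 2016 to May 24, 2016, the deadline is extended by 135 days to June 8, 2016.
The other events in the timeline have no effect on the limitation period under the stated rules.
Filing on May 27, 2016 beat the June 8, 2016 deadline — the action is timely.

TIMELY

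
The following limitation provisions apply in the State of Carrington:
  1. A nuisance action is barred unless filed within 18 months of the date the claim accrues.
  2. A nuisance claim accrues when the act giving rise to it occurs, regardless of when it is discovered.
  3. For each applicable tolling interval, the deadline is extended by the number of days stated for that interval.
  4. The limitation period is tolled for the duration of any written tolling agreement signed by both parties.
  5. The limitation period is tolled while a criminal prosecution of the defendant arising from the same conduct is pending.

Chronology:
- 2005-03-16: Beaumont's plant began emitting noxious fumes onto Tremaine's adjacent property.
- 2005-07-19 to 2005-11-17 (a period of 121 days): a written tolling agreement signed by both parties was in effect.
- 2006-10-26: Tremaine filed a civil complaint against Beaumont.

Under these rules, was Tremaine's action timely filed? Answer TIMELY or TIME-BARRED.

The claim accrued on 2005-03-16, the date of the act.
The untolled deadline — 18 months after 2005-03-16 — is 2006-09-16.
Because the written tolling agreement ran from 2005-07-19 to 2005-11-17, the deadline is extended by 121 days to 2007-01-15.
Filing on 2006-10-26 beat the 2007-01-15 deadline — the action is timely.

TIMELY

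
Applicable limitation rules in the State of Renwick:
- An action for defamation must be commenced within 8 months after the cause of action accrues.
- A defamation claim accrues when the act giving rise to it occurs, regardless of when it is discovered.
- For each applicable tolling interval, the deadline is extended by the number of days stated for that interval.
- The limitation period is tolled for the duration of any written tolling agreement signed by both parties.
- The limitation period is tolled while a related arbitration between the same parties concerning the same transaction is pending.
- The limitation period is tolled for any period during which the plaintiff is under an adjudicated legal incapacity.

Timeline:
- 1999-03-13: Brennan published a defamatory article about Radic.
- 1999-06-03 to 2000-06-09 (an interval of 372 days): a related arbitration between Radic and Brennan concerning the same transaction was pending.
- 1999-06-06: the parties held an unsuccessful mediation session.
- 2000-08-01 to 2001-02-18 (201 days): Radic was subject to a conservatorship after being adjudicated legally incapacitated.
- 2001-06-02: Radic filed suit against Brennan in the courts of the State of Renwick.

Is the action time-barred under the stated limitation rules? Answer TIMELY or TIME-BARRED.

The claim accrued on 1999-03-13, when the wrongful act occurred.
Adding the 8 months base period to 1999-03-13 gives a deadline of 1999-11-13, before any tolling.
The pending related arbitration from 1999-06-03 to 2000-06-09 tolled the period for 372 days, extending the deadline to 2000-11-19.
Because the plaintiff's legal incapacity ran from 2000-08-01 to 2001-02-18, the deadline is extended by 201 days to 2001-06-08.
The other events in the timeline have no effect on the limitation period under the stated rules.
Filing on 2001-06-02 beat the 2001-06-08 deadline — the action is timely.

TIMELY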